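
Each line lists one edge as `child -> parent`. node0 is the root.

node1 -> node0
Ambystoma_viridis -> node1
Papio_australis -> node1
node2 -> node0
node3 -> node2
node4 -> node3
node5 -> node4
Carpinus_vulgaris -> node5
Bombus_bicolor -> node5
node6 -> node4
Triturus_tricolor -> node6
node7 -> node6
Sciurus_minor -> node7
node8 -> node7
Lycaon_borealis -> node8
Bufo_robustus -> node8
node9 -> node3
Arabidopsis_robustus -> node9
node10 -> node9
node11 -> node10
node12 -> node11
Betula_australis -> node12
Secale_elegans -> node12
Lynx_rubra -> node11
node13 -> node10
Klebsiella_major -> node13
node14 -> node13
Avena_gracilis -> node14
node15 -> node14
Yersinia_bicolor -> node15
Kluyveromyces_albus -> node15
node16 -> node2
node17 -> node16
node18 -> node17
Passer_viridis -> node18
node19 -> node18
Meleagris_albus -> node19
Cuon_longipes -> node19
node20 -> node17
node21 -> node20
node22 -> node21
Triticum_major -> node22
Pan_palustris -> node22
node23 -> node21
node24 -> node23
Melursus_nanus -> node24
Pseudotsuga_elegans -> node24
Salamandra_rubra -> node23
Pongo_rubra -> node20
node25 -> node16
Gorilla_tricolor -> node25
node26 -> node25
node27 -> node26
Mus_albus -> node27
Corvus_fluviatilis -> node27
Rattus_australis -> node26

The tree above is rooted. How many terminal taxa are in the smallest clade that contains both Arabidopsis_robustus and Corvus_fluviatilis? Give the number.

The MRCA of Arabidopsis_robustus and Corvus_fluviatilis is the node subtending ((((Carpinus_vulgaris,Bombus_bicolor),(Triturus_tricolor,(Sciurus_minor,(Lycaon_borealis,Bufo_robustus)))),(Arabidopsis_robustus,(((Betula_australis,Secale_elegans),Lynx_rubra),(Klebsiella_major,(Avena_gracilis,(Yersinia_bicolor,Kluyveromyces_albus)))))),(((Passer_viridis,(Meleagris_albus,Cuon_longipes)),(((Triticum_major,Pan_palustris),((Melursus_nanus,Pseudotsuga_elegans),Salamandra_rubra)),Pongo_rubra)),(Gorilla_tricolor,((Mus_albus,Corvus_fluviatilis),Rattus_australis)))).
That clade contains 27 terminal taxa: Arabidopsis_robustus, Avena_gracilis, Betula_australis, Bombus_bicolor, Bufo_robustus, Carpinus_vulgaris, Corvus_fluviatilis, Cuon_longipes, Gorilla_tricolor, Klebsiella_major, Kluyveromyces_albus, Lycaon_borealis, Lynx_rubra, Meleagris_albus, Melursus_nanus, Mus_albus, Pan_palustris, Passer_viridis, Pongo_rubra, Pseudotsuga_elegans, Rattus_australis, Salamandra_rubra, Sciurus_minor, Secale_elegans, Triticum_major, Triturus_tricolor, Yersinia_bicolor.

27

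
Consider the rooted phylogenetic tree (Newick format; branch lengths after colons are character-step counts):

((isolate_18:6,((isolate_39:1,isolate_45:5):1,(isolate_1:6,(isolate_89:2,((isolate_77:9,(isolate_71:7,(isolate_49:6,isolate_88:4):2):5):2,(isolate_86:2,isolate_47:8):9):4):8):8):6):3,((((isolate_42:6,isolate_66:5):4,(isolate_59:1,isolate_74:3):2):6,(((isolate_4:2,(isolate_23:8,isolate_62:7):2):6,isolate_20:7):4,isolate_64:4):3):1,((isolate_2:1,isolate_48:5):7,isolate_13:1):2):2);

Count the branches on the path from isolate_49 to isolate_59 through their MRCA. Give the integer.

14

The MRCA of isolate_49 and isolate_59 is the root of the tree.
From isolate_49 up to that node: 9 branches. From isolate_59 up to the same node: 5 branches. Total: 9 + 5 = 14.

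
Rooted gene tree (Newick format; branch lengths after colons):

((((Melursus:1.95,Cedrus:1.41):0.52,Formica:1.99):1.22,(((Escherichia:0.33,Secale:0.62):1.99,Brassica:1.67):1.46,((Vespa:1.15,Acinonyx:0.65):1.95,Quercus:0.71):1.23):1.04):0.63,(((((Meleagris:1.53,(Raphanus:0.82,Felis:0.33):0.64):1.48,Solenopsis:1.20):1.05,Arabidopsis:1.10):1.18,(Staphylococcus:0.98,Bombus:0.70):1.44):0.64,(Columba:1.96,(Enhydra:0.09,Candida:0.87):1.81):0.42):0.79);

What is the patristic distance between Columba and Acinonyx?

8.67

The path runs Columba → … → MRCA → … → Acinonyx; the MRCA is the root of the tree.
Branch lengths along that path: 1.96 + 0.42 + 0.79 + 0.63 + 1.04 + 1.23 + 1.95 + 0.65 = 8.67.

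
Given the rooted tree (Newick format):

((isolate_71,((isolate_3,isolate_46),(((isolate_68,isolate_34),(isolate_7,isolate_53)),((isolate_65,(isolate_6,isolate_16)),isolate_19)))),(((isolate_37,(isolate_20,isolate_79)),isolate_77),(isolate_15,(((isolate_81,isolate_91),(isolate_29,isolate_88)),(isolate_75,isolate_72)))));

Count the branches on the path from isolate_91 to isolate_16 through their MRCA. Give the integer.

13

The MRCA of isolate_91 and isolate_16 is the root of the tree.
From isolate_91 up to that node: 6 branches. From isolate_16 up to the same node: 7 branches. Total: 6 + 7 = 13.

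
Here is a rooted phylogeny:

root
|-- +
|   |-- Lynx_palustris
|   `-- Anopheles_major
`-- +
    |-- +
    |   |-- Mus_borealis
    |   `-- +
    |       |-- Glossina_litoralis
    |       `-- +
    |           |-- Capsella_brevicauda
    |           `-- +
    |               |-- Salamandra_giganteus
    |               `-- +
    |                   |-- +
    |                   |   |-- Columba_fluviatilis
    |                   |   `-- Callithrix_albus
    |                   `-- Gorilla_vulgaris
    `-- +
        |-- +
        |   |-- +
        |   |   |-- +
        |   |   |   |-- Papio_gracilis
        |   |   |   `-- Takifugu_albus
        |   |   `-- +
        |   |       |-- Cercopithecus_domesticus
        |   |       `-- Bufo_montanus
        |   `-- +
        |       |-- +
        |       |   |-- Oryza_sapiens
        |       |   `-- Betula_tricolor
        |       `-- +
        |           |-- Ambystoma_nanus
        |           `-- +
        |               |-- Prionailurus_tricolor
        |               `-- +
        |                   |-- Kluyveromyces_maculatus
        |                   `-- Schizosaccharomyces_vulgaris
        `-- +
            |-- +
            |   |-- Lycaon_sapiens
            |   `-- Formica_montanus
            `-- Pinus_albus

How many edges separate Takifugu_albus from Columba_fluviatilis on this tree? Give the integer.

12

The MRCA of Takifugu_albus and Columba_fluviatilis is the node subtending ((Mus_borealis,(Glossina_litoralis,(Capsella_brevicauda,(Salamandra_giganteus,((Columba_fluviatilis,Callithrix_albus),Gorilla_vulgaris))))),((((Papio_gracilis,Takifugu_albus),(Cercopithecus_domesticus,Bufo_montanus)),((Oryza_sapiens,Betula_tricolor),(Ambystoma_nanus,(Prionailurus_tricolor,(Kluyveromyces_maculatus,Schizosaccharomyces_vulgaris))))),((Lycaon_sapiens,Formica_montanus),Pinus_albus))).
From Takifugu_albus up to that node: 5 branches. From Columba_fluviatilis up to the same node: 7 branches. Total: 5 + 7 = 12.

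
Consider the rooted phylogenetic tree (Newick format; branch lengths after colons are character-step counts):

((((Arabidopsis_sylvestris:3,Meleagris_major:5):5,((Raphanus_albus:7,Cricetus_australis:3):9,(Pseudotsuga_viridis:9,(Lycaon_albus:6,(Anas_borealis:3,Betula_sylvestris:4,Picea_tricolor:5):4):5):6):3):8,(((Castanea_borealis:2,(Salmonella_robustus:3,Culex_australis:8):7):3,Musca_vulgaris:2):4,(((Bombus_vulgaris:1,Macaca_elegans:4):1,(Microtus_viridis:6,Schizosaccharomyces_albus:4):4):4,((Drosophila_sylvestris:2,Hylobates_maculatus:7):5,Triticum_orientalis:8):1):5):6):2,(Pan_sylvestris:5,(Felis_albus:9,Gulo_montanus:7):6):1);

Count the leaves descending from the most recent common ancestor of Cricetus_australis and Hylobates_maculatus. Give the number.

20

The MRCA of Cricetus_australis and Hylobates_maculatus is the node subtending (((Arabidopsis_sylvestris,Meleagris_major),((Raphanus_albus,Cricetus_australis),(Pseudotsuga_viridis,(Lycaon_albus,(Anas_borealis,Betula_sylvestris,Picea_tricolor))))),(((Castanea_borealis,(Salmonella_robustus,Culex_australis)),Musca_vulgaris),(((Bombus_vulgaris,Macaca_elegans),(Microtus_viridis,Schizosaccharomyces_albus)),((Drosophila_sylvestris,Hylobates_maculatus),Triticum_orientalis)))).
That clade contains 20 terminal taxa: Anas_borealis, Arabidopsis_sylvestris, Betula_sylvestris, Bombus_vulgaris, Castanea_borealis, Cricetus_australis, Culex_australis, Drosophila_sylvestris, Hylobates_maculatus, Lycaon_albus, Macaca_elegans, Meleagris_major, Microtus_viridis, Musca_vulgaris, Picea_tricolor, Pseudotsuga_viridis, Raphanus_albus, Salmonella_robustus, Schizosaccharomyces_albus, Triticum_orientalis.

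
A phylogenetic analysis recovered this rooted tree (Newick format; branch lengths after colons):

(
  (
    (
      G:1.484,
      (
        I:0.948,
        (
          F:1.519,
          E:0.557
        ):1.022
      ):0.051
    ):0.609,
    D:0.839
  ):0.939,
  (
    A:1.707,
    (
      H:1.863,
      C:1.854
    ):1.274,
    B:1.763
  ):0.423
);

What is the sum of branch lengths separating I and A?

4.677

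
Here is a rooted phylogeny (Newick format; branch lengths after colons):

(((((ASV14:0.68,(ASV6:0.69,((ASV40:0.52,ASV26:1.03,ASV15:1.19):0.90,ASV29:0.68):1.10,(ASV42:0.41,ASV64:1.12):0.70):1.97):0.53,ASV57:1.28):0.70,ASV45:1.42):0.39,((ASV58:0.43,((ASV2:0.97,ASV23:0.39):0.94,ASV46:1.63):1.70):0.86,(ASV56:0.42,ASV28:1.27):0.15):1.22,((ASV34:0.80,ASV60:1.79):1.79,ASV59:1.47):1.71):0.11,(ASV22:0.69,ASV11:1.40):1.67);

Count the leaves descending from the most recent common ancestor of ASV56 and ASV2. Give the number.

6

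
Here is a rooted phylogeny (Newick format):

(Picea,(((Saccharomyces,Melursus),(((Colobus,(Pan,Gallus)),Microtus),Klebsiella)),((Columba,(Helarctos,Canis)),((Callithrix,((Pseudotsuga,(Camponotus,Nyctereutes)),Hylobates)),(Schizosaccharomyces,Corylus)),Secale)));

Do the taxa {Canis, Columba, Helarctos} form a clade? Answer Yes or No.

The most recent common ancestor of these taxa subtends (Columba,(Helarctos,Canis)).
That clade has exactly 3 tips — every listed taxon and nothing else — so the group is monophyletic.

Yes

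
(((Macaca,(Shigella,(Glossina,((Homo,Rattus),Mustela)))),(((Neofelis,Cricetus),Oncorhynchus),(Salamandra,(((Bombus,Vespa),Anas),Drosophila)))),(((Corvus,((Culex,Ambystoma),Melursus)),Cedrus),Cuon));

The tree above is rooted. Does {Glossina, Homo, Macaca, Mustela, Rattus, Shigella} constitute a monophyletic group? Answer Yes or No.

The most recent common ancestor of these taxa subtends (Macaca,(Shigella,(Glossina,((Homo,Rattus),Mustela)))).
That clade has exactly 6 tips — every listed taxon and nothing else — so the group is monophyletic.

Yes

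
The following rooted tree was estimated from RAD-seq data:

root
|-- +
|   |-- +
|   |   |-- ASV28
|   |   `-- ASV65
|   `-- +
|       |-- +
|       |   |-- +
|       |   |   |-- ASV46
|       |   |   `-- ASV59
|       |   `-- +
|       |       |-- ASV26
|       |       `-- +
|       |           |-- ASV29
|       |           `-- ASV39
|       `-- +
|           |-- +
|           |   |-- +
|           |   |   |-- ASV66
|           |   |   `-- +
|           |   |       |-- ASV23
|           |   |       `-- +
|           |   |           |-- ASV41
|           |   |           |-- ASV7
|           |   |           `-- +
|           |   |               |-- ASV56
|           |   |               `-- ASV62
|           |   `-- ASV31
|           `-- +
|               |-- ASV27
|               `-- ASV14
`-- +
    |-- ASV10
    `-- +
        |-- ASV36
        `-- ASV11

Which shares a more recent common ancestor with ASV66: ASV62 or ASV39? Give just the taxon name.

The MRCA of ASV66 and ASV62 subtends (ASV66,(ASV23,(ASV41,ASV7,(ASV56,ASV62)))) (6 taxa).
The MRCA of ASV66 and ASV39 subtends (((ASV46,ASV59),(ASV26,(ASV29,ASV39))),(((ASV66,(ASV23,(ASV41,ASV7,(ASV56,ASV62)))),ASV31),(ASV27,ASV14))) (14 taxa).
The first is nested inside the second, so ASV66 shares a more recent common ancestor with ASV62.

ASV62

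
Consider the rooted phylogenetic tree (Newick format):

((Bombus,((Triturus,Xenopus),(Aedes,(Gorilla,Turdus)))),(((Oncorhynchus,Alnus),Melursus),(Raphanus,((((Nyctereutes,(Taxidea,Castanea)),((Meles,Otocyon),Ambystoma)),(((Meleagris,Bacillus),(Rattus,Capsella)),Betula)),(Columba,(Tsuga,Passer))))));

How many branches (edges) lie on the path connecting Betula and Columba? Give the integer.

5

The MRCA of Betula and Columba is the node subtending ((((Nyctereutes,(Taxidea,Castanea)),((Meles,Otocyon),Ambystoma)),(((Meleagris,Bacillus),(Rattus,Capsella)),Betula)),(Columba,(Tsuga,Passer))).
From Betula up to that node: 3 branches. From Columba up to the same node: 2 branches. Total: 3 + 2 = 5.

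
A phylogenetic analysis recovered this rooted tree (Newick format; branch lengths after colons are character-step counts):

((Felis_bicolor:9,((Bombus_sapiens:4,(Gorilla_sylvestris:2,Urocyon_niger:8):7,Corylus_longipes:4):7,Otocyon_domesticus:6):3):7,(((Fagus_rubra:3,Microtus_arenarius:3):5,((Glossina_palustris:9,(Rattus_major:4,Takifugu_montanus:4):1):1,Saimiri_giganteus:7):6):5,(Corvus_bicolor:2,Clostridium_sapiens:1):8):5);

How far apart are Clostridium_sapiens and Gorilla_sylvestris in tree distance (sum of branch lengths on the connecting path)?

40

The path runs Clostridium_sapiens → … → MRCA → … → Gorilla_sylvestris; the MRCA is the root of the tree.
Branch lengths along that path: 1 + 8 + 5 + 7 + 3 + 7 + 7 + 2 = 40.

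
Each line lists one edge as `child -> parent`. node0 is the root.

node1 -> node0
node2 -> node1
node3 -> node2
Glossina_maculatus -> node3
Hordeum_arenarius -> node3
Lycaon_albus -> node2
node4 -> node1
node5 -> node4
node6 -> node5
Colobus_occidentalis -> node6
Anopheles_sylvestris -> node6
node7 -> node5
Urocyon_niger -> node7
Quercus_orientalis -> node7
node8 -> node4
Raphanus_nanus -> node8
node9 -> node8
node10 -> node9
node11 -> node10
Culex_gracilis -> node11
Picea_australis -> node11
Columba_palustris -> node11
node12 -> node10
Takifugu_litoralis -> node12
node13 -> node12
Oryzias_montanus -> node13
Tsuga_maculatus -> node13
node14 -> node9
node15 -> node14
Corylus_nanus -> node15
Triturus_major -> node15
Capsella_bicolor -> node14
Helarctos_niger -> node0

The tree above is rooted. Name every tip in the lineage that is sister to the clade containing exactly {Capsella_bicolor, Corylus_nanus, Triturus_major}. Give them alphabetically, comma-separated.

Columba_palustris, Culex_gracilis, Oryzias_montanus, Picea_australis, Takifugu_litoralis, Tsuga_maculatus

The clade containing exactly {Capsella_bicolor, Corylus_nanus, Triturus_major} attaches to the tree at the node subtending (((Culex_gracilis,Picea_australis,Columba_palustris),(Takifugu_litoralis,(Oryzias_montanus,Tsuga_maculatus))),((Corylus_nanus,Triturus_major),Capsella_bicolor)).
The other lineage descending from that same node — the sister group — is ((Culex_gracilis,Picea_australis,Columba_palustris),(Takifugu_litoralis,(Oryzias_montanus,Tsuga_maculatus))); its 6 tips in alphabetical order are the answer.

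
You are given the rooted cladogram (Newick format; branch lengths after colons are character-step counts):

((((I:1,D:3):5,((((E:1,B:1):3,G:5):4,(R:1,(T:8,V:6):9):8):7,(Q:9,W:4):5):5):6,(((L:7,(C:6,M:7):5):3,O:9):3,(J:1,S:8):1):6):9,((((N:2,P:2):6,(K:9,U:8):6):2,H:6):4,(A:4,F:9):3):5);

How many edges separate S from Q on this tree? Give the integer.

7

The MRCA of S and Q is the node subtending (((I,D),((((E,B),G),(R,(T,V))),(Q,W))),(((L,(C,M)),O),(J,S))).
From S up to that node: 3 branches. From Q up to the same node: 4 branches. Total: 3 + 4 = 7.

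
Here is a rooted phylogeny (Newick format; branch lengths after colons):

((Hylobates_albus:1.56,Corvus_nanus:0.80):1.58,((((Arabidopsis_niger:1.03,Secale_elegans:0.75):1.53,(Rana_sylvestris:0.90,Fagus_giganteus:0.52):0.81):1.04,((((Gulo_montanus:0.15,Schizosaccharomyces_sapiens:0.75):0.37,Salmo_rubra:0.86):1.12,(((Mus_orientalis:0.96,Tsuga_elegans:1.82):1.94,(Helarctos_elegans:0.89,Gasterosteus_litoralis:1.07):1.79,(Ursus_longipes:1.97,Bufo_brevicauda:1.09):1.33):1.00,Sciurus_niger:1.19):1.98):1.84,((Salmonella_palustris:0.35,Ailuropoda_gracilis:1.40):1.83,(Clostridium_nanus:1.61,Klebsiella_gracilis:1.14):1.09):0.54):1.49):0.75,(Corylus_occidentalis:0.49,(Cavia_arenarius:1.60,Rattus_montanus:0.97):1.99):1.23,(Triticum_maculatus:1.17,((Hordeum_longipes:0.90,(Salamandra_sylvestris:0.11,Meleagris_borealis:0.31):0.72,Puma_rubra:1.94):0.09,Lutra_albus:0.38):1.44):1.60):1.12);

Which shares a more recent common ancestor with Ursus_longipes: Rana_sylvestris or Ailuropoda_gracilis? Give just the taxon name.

The MRCA of Ursus_longipes and Ailuropoda_gracilis subtends ((((Gulo_montanus,Schizosaccharomyces_sapiens),Salmo_rubra),(((Mus_orientalis,Tsuga_elegans),(Helarctos_elegans,Gasterosteus_litoralis),(Ursus_longipes,Bufo_brevicauda)),Sciurus_niger)),((Salmonella_palustris,Ailuropoda_gracilis),(Clostridium_nanus,Klebsiella_gracilis))) (14 taxa).
The MRCA of Ursus_longipes and Rana_sylvestris subtends (((Arabidopsis_niger,Secale_elegans),(Rana_sylvestris,Fagus_giganteus)),((((Gulo_montanus,Schizosaccharomyces_sapiens),Salmo_rubra),(((Mus_orientalis,Tsuga_elegans),(Helarctos_elegans,Gasterosteus_litoralis),(Ursus_longipes,Bufo_brevicauda)),Sciurus_niger)),((Salmonella_palustris,Ailuropoda_gracilis),(Clostridium_nanus,Klebsiella_gracilis)))) (18 taxa).
The first is nested inside the second, so Ursus_longipes shares a more recent common ancestor with Ailuropoda_gracilis.

Ailuropoda_gracilis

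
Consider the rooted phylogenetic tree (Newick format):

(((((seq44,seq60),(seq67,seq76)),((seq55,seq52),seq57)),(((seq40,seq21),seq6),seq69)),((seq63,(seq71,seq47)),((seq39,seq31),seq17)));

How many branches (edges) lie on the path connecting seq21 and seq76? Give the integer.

8

The MRCA of seq21 and seq76 is the node subtending ((((seq44,seq60),(seq67,seq76)),((seq55,seq52),seq57)),(((seq40,seq21),seq6),seq69)).
From seq21 up to that node: 4 branches. From seq76 up to the same node: 4 branches. Total: 4 + 4 = 8.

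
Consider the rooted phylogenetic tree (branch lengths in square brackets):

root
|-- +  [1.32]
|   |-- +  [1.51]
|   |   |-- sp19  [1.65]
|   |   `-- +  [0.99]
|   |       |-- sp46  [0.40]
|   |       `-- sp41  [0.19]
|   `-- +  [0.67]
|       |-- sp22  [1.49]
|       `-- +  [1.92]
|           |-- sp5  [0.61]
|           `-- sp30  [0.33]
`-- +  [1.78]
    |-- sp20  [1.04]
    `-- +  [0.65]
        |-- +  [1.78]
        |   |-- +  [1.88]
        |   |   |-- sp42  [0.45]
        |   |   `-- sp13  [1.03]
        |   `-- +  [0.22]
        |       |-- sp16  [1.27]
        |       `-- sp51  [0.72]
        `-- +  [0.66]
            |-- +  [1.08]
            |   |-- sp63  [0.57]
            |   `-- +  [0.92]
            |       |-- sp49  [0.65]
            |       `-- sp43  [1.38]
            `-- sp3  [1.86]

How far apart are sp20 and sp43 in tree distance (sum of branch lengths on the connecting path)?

5.73

The path runs sp20 → … → MRCA → … → sp43; the MRCA is the node subtending (sp20,(((sp42,sp13),(sp16,sp51)),((sp63,(sp49,sp43)),sp3))).
Branch lengths along that path: 1.04 + 0.65 + 0.66 + 1.08 + 0.92 + 1.38 = 5.73.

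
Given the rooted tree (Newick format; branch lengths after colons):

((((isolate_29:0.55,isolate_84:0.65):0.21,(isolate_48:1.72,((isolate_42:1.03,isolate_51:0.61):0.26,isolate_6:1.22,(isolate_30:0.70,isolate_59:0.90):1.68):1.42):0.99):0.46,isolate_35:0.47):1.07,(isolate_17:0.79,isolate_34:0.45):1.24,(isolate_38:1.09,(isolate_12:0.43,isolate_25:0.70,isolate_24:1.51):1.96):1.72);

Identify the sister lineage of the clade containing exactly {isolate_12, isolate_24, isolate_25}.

isolate_38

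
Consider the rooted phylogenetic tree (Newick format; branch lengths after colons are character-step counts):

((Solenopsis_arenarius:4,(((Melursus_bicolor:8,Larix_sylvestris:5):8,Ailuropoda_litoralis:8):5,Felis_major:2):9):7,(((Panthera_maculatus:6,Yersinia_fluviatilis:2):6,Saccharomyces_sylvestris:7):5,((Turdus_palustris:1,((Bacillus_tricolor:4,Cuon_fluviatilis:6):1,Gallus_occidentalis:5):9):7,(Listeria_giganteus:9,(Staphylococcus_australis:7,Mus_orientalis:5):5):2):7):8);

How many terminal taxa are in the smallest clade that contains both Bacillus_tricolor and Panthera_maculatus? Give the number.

10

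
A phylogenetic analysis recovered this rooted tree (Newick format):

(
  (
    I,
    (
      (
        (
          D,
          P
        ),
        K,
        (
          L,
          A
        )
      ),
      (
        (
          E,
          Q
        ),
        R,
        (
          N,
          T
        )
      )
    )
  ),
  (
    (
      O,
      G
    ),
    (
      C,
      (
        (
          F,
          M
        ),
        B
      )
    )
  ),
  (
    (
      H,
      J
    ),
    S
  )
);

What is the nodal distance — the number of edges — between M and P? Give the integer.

10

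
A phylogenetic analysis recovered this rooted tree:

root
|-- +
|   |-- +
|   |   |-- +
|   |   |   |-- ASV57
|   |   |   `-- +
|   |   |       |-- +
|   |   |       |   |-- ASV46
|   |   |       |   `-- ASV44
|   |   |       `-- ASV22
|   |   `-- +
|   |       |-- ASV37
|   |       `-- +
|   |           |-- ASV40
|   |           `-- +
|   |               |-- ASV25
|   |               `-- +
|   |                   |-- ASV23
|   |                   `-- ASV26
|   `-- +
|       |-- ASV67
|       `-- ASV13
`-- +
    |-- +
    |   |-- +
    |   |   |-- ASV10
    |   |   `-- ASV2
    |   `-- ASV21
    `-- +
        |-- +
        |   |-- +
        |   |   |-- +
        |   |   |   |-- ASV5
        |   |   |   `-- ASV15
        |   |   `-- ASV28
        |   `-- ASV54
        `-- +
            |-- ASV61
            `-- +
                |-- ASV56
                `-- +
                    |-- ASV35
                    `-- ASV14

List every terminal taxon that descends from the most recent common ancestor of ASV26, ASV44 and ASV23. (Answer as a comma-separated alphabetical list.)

ASV22, ASV23, ASV25, ASV26, ASV37, ASV40, ASV44, ASV46, ASV57

Tracing ASV26: it sits inside (ASV23,ASV26).
Tracing ASV44: it sits inside (ASV46,ASV44).
Tracing ASV23: it sits inside (ASV23,ASV26).
The smallest clade enclosing all 3 is ((ASV57,((ASV46,ASV44),ASV22)),(ASV37,(ASV40,(ASV25,(ASV23,ASV26))))); the answer is its 9 terminal taxa in alphabetical order.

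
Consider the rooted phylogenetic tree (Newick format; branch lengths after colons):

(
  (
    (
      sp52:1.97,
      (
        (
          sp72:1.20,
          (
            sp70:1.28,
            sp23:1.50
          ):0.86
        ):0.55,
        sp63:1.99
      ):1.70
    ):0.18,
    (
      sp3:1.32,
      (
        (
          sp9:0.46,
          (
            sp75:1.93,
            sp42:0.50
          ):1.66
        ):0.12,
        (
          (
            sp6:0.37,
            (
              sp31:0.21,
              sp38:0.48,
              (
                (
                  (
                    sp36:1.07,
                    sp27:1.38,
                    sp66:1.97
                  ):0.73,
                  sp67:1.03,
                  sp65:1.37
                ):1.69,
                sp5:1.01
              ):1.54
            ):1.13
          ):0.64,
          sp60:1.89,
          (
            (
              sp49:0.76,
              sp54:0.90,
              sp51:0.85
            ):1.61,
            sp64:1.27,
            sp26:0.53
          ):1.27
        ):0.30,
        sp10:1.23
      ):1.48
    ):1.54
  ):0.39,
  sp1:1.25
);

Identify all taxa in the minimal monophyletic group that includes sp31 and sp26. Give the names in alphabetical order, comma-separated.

sp26, sp27, sp31, sp36, sp38, sp49, sp5, sp51, sp54, sp6, sp60, sp64, sp65, sp66, sp67

Tracing sp31: it sits inside (sp31,sp38,(((sp36,sp27,sp66),sp67,sp65),sp5)).
Tracing sp26: it sits inside ((sp49,sp54,sp51),sp64,sp26).
The smallest clade enclosing both is ((sp6,(sp31,sp38,(((sp36,sp27,sp66),sp67,sp65),sp5))),sp60,((sp49,sp54,sp51),sp64,sp26)); the answer is its 15 terminal taxa in alphabetical order.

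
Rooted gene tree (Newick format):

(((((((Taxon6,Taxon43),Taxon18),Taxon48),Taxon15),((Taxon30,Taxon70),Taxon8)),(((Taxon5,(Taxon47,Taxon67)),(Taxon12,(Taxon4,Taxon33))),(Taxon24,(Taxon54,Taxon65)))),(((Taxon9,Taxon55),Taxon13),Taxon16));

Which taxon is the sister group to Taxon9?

Taxon9 attaches to the tree at the node subtending (Taxon9,Taxon55).
The other lineage descending from that same node — the sister group — is the single tip Taxon55.

Taxon55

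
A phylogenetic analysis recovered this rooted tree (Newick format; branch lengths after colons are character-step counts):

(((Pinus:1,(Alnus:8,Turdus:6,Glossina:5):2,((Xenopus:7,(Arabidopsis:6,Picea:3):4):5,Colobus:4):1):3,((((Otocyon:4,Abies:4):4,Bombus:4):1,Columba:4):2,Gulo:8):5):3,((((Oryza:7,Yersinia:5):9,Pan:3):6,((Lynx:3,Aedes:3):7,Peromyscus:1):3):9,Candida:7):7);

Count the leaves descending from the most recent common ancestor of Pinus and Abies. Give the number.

13

The MRCA of Pinus and Abies is the node subtending ((Pinus,(Alnus,Turdus,Glossina),((Xenopus,(Arabidopsis,Picea)),Colobus)),((((Otocyon,Abies),Bombus),Columba),Gulo)).
That clade contains 13 terminal taxa: Abies, Alnus, Arabidopsis, Bombus, Colobus, Columba, Glossina, Gulo, Otocyon, Picea, Pinus, Turdus, Xenopus.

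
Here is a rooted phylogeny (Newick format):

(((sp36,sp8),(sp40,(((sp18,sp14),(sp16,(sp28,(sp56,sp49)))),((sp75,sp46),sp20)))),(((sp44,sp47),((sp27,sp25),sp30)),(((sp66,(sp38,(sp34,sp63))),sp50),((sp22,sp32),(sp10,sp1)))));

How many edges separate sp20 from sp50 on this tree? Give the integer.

The MRCA of sp20 and sp50 is the root of the tree.
From sp20 up to that node: 5 branches. From sp50 up to the same node: 4 branches. Total: 5 + 4 = 9.

9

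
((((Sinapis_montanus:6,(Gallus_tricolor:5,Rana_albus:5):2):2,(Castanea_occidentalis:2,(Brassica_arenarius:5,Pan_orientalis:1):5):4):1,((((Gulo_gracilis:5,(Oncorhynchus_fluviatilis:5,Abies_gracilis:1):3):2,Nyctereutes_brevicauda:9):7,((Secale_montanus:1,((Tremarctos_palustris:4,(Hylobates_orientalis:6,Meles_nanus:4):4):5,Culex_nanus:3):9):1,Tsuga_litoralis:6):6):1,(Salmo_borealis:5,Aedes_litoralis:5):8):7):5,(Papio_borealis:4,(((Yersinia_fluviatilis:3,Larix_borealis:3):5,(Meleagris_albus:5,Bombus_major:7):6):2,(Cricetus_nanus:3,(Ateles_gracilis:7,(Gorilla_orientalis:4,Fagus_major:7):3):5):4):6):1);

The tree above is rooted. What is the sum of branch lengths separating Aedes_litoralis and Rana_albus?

30

The path runs Aedes_litoralis → … → MRCA → … → Rana_albus; the MRCA is the node subtending (((Sinapis_montanus,(Gallus_tricolor,Rana_albus)),(Castanea_occidentalis,(Brassica_arenarius,Pan_orientalis))),((((Gulo_gracilis,(Oncorhynchus_fluviatilis,Abies_gracilis)),Nyctereutes_brevicauda),((Secale_montanus,((Tremarctos_palustris,(Hylobates_orientalis,Meles_nanus)),Culex_nanus)),Tsuga_litoralis)),(Salmo_borealis,Aedes_litoralis))).
Branch lengths along that path: 5 + 8 + 7 + 1 + 2 + 2 + 5 = 30.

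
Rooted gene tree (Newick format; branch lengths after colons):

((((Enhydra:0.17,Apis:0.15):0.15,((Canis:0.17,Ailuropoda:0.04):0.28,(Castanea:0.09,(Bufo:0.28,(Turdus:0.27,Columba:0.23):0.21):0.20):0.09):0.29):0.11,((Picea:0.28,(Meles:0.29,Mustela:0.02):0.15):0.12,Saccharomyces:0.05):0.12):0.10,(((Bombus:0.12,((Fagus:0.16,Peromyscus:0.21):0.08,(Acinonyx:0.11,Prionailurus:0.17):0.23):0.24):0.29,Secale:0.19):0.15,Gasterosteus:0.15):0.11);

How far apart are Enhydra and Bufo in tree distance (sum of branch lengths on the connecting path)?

1.18

The path runs Enhydra → … → MRCA → … → Bufo; the MRCA is the node subtending ((Enhydra,Apis),((Canis,Ailuropoda),(Castanea,(Bufo,(Turdus,Columba))))).
Branch lengths along that path: 0.17 + 0.15 + 0.29 + 0.09 + 0.20 + 0.28 = 1.18.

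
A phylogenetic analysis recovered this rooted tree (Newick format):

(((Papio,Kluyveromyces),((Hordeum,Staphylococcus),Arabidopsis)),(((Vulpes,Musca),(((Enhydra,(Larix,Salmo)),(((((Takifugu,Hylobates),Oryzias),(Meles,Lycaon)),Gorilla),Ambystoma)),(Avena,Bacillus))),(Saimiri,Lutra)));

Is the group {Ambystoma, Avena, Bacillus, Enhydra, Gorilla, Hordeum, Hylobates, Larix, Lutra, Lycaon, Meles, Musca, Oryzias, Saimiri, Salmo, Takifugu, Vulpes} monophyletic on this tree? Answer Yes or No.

The MRCA of the listed taxa is the root, so the smallest clade containing them is the whole tree.
That clade also contains Arabidopsis, Kluyveromyces, Papio, Staphylococcus, which are not in the proposed group, so the group is not monophyletic.

No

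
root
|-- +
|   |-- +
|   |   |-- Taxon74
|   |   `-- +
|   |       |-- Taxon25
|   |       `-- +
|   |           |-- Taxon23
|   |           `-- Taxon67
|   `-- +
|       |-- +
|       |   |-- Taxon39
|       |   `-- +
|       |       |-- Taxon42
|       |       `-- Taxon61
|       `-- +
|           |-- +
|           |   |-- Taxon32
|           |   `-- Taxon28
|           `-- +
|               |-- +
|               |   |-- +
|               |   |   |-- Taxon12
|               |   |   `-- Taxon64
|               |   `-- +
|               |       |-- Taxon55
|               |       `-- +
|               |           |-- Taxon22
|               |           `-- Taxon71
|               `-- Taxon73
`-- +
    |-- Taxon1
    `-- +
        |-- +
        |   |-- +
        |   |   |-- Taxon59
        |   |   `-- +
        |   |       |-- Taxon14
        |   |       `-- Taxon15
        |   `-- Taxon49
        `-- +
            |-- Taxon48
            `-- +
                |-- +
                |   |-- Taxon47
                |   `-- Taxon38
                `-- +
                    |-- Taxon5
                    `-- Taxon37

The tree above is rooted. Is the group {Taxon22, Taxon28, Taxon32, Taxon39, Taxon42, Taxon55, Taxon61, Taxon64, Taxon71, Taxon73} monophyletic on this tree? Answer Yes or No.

The MRCA of the listed taxa subtends ((Taxon39,(Taxon42,Taxon61)),((Taxon32,Taxon28),(((Taxon12,Taxon64),(Taxon55,(Taxon22,Taxon71))),Taxon73))).
That clade also contains Taxon12, which is not in the proposed group, so the group is not monophyletic.

No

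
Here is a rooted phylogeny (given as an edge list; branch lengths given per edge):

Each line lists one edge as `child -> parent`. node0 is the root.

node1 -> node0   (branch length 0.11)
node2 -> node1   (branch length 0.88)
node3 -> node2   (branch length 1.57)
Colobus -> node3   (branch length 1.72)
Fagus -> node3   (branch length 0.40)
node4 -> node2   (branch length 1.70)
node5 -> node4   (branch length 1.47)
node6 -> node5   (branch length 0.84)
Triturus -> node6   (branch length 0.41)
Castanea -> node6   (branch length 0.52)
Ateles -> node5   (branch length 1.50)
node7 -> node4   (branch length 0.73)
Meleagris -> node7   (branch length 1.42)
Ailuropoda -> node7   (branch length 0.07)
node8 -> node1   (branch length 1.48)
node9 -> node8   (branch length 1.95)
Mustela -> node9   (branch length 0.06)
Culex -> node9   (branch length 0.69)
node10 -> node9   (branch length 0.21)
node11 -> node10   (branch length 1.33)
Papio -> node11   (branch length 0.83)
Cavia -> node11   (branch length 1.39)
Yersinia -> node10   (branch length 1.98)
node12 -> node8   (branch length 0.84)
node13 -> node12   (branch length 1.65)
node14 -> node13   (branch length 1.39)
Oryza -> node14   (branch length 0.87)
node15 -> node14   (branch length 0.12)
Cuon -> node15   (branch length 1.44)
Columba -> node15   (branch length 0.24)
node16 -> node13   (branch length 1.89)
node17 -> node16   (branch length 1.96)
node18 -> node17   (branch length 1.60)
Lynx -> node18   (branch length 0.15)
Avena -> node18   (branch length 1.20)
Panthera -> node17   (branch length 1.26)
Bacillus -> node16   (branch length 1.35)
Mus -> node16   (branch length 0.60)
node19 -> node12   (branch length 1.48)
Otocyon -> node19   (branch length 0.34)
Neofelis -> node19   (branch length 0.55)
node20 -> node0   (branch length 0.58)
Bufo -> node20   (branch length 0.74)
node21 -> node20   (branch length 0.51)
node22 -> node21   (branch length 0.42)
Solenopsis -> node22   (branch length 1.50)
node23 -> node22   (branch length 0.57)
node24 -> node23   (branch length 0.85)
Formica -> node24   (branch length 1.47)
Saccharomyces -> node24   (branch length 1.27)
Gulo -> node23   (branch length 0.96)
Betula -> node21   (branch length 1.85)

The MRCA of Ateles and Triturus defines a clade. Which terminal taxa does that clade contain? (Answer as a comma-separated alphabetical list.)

Tracing Ateles: it sits inside ((Triturus,Castanea),Ateles).
Tracing Triturus: it sits inside (Triturus,Castanea).
The smallest clade enclosing both is ((Triturus,Castanea),Ateles); the answer is its 3 terminal taxa in alphabetical order.

Ateles, Castanea, Triturus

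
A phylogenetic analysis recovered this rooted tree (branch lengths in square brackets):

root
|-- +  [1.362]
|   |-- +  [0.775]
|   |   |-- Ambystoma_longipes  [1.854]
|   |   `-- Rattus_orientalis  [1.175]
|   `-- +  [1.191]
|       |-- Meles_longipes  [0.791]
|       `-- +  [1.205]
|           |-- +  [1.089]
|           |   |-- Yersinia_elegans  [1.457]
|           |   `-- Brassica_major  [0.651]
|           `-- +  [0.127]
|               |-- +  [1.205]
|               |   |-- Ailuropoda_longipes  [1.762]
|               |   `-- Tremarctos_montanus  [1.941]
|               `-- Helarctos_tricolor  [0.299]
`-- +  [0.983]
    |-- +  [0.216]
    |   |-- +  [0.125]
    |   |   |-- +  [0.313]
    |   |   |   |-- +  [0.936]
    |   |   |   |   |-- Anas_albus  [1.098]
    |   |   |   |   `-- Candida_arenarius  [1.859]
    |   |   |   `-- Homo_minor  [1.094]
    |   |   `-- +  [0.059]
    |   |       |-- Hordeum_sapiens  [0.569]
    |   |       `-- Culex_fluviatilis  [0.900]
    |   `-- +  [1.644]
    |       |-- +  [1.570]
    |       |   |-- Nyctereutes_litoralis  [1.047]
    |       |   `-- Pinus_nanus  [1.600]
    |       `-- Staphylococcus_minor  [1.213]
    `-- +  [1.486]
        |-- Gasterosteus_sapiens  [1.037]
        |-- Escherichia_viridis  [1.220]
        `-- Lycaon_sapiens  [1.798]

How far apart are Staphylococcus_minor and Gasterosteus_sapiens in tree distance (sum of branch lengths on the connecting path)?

5.596

The path runs Staphylococcus_minor → … → MRCA → … → Gasterosteus_sapiens; the MRCA is the node subtending (((((Anas_albus,Candida_arenarius),Homo_minor),(Hordeum_sapiens,Culex_fluviatilis)),((Nyctereutes_litoralis,Pinus_nanus),Staphylococcus_minor)),(Gasterosteus_sapiens,Escherichia_viridis,Lycaon_sapiens)).
Branch lengths along that path: 1.213 + 1.644 + 0.216 + 1.486 + 1.037 = 5.596.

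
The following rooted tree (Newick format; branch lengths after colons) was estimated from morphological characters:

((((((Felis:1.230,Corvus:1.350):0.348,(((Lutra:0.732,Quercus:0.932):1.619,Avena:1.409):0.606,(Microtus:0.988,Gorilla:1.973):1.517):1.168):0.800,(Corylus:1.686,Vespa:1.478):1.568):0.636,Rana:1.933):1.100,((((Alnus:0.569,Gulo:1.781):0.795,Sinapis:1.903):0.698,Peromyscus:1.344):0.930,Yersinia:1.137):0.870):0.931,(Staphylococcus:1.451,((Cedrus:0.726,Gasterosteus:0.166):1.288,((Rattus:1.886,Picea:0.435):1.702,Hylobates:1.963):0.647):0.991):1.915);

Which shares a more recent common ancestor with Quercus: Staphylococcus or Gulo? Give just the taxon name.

Gulo

The MRCA of Quercus and Gulo subtends (((((Felis,Corvus),(((Lutra,Quercus),Avena),(Microtus,Gorilla))),(Corylus,Vespa)),Rana),((((Alnus,Gulo),Sinapis),Peromyscus),Yersinia)) (15 taxa).
The MRCA of Quercus and Staphylococcus is the root, subtending the entire tree (21 taxa).
The first is nested inside the second, so Quercus shares a more recent common ancestor with Gulo.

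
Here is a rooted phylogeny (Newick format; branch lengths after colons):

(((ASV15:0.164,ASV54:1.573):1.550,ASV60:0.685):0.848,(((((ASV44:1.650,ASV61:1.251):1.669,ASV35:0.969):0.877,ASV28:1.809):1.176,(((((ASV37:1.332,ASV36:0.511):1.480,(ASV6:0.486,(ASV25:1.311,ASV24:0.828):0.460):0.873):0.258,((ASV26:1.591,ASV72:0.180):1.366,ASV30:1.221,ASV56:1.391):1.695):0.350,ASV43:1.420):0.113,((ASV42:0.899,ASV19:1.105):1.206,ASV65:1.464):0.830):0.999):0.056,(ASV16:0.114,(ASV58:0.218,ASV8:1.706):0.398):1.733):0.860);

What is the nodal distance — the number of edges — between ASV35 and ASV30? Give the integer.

The MRCA of ASV35 and ASV30 is the node subtending ((((ASV44,ASV61),ASV35),ASV28),(((((ASV37,ASV36),(ASV6,(ASV25,ASV24))),((ASV26,ASV72),ASV30,ASV56)),ASV43),((ASV42,ASV19),ASV65))).
From ASV35 up to that node: 3 branches. From ASV30 up to the same node: 5 branches. Total: 3 + 5 = 8.

8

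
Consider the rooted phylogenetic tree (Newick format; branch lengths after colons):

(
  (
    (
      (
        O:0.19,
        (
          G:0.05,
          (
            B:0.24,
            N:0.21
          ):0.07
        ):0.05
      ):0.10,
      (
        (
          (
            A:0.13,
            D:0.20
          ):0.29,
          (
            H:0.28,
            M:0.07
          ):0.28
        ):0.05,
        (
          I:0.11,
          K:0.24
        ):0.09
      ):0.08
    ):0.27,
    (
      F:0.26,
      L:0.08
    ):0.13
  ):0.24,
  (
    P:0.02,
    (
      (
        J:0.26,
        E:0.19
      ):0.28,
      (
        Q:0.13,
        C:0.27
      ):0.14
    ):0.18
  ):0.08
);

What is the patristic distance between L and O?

The path runs L → … → MRCA → … → O; the MRCA is the node subtending (((O,(G,(B,N))),(((A,D),(H,M)),(I,K))),(F,L)).
Branch lengths along that path: 0.08 + 0.13 + 0.27 + 0.10 + 0.19 = 0.77.

0.77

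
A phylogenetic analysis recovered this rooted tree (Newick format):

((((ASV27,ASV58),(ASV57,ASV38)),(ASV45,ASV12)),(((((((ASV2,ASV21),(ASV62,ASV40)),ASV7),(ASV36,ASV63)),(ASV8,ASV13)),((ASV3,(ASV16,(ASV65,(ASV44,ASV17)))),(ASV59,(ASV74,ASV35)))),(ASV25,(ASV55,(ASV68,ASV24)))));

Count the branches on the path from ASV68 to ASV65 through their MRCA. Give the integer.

10

The MRCA of ASV68 and ASV65 is the node subtending (((((((ASV2,ASV21),(ASV62,ASV40)),ASV7),(ASV36,ASV63)),(ASV8,ASV13)),((ASV3,(ASV16,(ASV65,(ASV44,ASV17)))),(ASV59,(ASV74,ASV35)))),(ASV25,(ASV55,(ASV68,ASV24)))).
From ASV68 up to that node: 4 branches. From ASV65 up to the same node: 6 branches. Total: 4 + 6 = 10.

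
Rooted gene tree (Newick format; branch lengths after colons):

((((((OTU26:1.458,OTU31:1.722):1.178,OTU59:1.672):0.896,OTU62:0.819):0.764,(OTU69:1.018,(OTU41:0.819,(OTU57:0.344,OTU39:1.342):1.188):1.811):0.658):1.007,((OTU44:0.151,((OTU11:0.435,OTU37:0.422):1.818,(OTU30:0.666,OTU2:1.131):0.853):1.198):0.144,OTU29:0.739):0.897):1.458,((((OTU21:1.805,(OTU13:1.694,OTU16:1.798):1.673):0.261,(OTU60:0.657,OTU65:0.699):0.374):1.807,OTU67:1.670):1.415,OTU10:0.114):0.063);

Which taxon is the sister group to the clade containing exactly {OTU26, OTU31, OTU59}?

OTU62

The clade containing exactly {OTU26, OTU31, OTU59} attaches to the tree at the node subtending (((OTU26,OTU31),OTU59),OTU62).
The other lineage descending from that same node — the sister group — is the single tip OTU62.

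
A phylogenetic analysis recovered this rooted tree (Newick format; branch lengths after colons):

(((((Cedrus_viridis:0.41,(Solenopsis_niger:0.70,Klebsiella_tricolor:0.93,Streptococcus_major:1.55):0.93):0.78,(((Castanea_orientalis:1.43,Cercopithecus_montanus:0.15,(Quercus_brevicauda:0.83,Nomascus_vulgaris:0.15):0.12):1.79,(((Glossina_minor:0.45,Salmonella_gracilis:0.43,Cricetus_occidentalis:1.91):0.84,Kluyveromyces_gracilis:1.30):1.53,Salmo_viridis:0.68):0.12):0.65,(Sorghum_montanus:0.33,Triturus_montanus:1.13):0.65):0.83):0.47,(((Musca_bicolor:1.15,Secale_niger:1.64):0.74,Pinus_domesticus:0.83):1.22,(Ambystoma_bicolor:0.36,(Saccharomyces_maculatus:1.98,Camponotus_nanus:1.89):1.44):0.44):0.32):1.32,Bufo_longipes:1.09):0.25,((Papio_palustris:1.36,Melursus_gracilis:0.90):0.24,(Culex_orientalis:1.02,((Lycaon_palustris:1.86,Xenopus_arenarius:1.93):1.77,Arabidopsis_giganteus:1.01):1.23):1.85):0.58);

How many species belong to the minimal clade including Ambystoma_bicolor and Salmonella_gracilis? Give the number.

21

The MRCA of Ambystoma_bicolor and Salmonella_gracilis is the node subtending (((Cedrus_viridis,(Solenopsis_niger,Klebsiella_tricolor,Streptococcus_major)),(((Castanea_orientalis,Cercopithecus_montanus,(Quercus_brevicauda,Nomascus_vulgaris)),(((Glossina_minor,Salmonella_gracilis,Cricetus_occidentalis),Kluyveromyces_gracilis),Salmo_viridis)),(Sorghum_montanus,Triturus_montanus))),(((Musca_bicolor,Secale_niger),Pinus_domesticus),(Ambystoma_bicolor,(Saccharomyces_maculatus,Camponotus_nanus)))).
That clade contains 21 terminal taxa: Ambystoma_bicolor, Camponotus_nanus, Castanea_orientalis, Cedrus_viridis, Cercopithecus_montanus, Cricetus_occidentalis, Glossina_minor, Klebsiella_tricolor, Kluyveromyces_gracilis, Musca_bicolor, Nomascus_vulgaris, Pinus_domesticus, Quercus_brevicauda, Saccharomyces_maculatus, Salmo_viridis, Salmonella_gracilis, Secale_niger, Solenopsis_niger, Sorghum_montanus, Streptococcus_major, Triturus_montanus.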